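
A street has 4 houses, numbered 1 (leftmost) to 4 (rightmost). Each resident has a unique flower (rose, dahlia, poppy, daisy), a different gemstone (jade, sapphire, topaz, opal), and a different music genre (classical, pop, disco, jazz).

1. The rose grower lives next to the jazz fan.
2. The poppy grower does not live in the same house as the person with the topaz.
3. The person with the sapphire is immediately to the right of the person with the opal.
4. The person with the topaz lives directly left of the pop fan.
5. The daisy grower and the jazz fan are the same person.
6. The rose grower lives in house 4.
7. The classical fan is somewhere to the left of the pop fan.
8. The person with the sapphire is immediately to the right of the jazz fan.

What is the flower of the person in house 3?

From clue 6, the rose grower must be in house 4.
The jazz fan is in house 3 (clue 1).
By clue 5, the daisy grower is in house 3.
By clue 8, the person with the sapphire is in house 4.
Clue 3: the person with the opal is in house 3.
House 2's gemstone must be jade (nothing else left).
The poppy grower is in house 2 (clue 2).
From clue 4, the pop fan must be in house 2.
Clue 7 places the classical fan in house 1.
So house 1 gets dahlia for flower.
The only gemstone still possible for house 1 is topaz.
So house 4 gets disco for music genre.
So: house 1 = dahlia/topaz/classical, house 2 = poppy/jade/pop, house 3 = daisy/opal/jazz, house 4 = rose/sapphire/disco.

daisy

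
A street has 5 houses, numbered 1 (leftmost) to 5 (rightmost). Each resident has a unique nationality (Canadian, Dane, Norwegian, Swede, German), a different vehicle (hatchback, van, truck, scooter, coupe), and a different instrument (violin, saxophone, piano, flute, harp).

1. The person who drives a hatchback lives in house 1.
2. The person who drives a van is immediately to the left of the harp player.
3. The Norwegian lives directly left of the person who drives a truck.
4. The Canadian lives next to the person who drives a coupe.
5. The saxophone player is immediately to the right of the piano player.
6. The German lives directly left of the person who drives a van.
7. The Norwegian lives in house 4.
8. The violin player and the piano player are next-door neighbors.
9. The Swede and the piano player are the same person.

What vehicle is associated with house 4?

van

The person who drives a hatchback is in house 1 (clue 1).
By clue 7, the Norwegian is in house 4.
By clue 3, the person who drives a truck is in house 5.
The German is narrowed to house 1 or 2 or 3; consider each.
Placing it in house 1 and house 2 leads to a contradiction, so it's in house 3.
Clue 6: the person who drives a van is in house 4.
From clue 2, the harp player must be in house 5.
So house 5 gets Dane for nationality.
So house 4 gets flute for instrument.
The Canadian is narrowed to house 1 or 2; consider each.
Placing it in house 2 leads to a contradiction, so it's in house 1.
The person who drives a coupe is in house 2 (clue 4).
The only nationality still possible for house 2 is Swede.
House 3's vehicle must be scooter (nothing else left).
Clue 9: the piano player is in house 2.
That leaves violin as the instrument for house 1.
House 3 instrument: only saxophone fits.
So: house 1 = Canadian/hatchback/violin, house 2 = Swede/coupe/piano, house 3 = German/scooter/saxophone, house 4 = Norwegian/van/flute, house 5 = Dane/truck/harp.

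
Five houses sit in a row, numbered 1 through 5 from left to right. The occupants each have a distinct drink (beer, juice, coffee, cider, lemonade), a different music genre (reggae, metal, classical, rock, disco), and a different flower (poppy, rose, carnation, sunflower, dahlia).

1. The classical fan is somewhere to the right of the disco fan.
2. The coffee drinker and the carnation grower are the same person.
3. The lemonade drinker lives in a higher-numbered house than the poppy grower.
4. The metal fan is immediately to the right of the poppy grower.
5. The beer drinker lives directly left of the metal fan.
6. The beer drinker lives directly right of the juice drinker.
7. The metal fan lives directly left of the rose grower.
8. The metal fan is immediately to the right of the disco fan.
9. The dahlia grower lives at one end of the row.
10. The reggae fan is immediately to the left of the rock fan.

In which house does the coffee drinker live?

4

House 1's music genre must be reggae (nothing else left).
The rock fan is in house 2 (clue 10).
House 3 music genre: only disco fits.
So house 5 gets classical for music genre.
Clue 4 places the poppy grower in house 3.
From clue 5, the beer drinker must be in house 3.
Clue 6 places the juice drinker in house 2.
The rose grower is in house 5 (clue 7).
The only music genre still possible for house 4 is metal.
House 1's flower must be dahlia (nothing else left).
From clue 2, the coffee drinker must be in house 4.
Clue 2 places the carnation grower in house 4.
House 1's drink must be cider (nothing else left).
The only drink still possible for house 5 is lemonade.
The only flower still possible for house 2 is sunflower.
So: house 1 = cider/reggae/dahlia, house 2 = juice/rock/sunflower, house 3 = beer/disco/poppy, house 4 = coffee/metal/carnation, house 5 = lemonade/classical/rose.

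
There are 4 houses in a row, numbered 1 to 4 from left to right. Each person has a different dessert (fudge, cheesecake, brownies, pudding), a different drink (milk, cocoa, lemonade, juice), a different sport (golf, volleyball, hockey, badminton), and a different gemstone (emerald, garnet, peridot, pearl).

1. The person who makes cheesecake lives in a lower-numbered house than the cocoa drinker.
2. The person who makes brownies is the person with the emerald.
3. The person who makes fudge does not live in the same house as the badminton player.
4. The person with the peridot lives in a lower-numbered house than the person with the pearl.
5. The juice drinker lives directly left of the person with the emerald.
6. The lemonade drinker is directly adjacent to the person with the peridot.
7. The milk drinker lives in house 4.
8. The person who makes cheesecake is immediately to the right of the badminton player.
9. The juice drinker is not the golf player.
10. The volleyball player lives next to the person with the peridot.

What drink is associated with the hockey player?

By clue 7, the milk drinker is in house 4.
Clue 1 places the person who makes cheesecake in house 2.
From clue 1, the cocoa drinker must be in house 3.
By clue 8, the badminton player is in house 1.
By clue 5, the juice drinker is in house 2.
By clue 5, the person with the emerald is in house 3.
House 1's dessert must be pudding (nothing else left).
House 1 drink: only lemonade fits.
The person who makes brownies is in house 3 (clue 2).
By clue 6, the person with the peridot is in house 2.
The volleyball player is in house 3 (clue 10).
So house 4 gets fudge for dessert.
So house 2 gets hockey for sport.
House 4's sport must be golf (nothing else left).
House 1's gemstone must be garnet (nothing else left).
House 4's gemstone must be pearl (nothing else left).
So: house 1 = pudding/lemonade/badminton/garnet, house 2 = cheesecake/juice/hockey/peridot, house 3 = brownies/cocoa/volleyball/emerald, house 4 = fudge/milk/golf/pearl.

juice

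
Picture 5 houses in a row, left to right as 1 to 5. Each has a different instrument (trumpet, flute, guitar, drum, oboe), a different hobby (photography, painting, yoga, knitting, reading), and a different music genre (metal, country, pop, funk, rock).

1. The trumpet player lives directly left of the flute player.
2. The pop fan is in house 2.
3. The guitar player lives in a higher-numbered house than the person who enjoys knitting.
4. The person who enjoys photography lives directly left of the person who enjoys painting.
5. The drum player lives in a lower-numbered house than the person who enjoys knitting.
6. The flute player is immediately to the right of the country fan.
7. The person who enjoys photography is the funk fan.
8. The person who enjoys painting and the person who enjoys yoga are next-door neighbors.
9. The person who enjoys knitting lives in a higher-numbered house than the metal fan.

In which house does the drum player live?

Clue 2 places the pop fan in house 2.
So house 5 gets rock for music genre.
The metal fan is narrowed to house 1 or 3; consider each.
Placing it in house 3 leads to a contradiction, so it's in house 1.
House 1 hobby: only reading fits.
The only hobby still possible for house 2 is knitting.
By clue 5, the drum player is in house 1.
House 2 instrument: only oboe fits.
The flute player is narrowed to house 4 or 5; consider each.
Placing it in house 4 leads to a contradiction, so it's in house 5.
The trumpet player is in house 4 (clue 1).
From clue 6, the country fan must be in house 4.
So house 3 gets guitar for instrument.
House 3 music genre: only funk fits.
By clue 7, the person who enjoys photography is in house 3.
From clue 4, the person who enjoys painting must be in house 4.
The person who enjoys yoga is in house 5 (clue 8).
So: house 1 = drum/reading/metal, house 2 = oboe/knitting/pop, house 3 = guitar/photography/funk, house 4 = trumpet/painting/country, house 5 = flute/yoga/rock.

1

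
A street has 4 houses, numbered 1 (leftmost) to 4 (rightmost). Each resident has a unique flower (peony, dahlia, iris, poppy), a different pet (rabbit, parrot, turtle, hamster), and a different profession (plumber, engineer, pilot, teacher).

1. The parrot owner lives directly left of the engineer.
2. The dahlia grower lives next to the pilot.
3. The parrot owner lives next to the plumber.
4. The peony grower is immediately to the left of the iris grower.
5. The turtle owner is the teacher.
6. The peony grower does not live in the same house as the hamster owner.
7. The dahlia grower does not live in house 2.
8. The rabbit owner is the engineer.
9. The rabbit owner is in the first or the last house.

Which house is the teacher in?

1

By clue 9, the rabbit owner is in house 4.
From clue 8, the engineer must be in house 4.
Clue 1: the parrot owner is in house 3.
From clue 3, the plumber must be in house 2.
House 1's profession must be teacher (nothing else left).
House 3 profession: only pilot fits.
From clue 2, the dahlia grower must be in house 4.
Clue 5: the turtle owner is in house 1.
House 2 pet: only hamster fits.
The peony grower is in house 1 (clue 6).
Clue 4 places the iris grower in house 2.
So house 3 gets poppy for flower.
So: house 1 = peony/turtle/teacher, house 2 = iris/hamster/plumber, house 3 = poppy/parrot/pilot, house 4 = dahlia/rabbit/engineer.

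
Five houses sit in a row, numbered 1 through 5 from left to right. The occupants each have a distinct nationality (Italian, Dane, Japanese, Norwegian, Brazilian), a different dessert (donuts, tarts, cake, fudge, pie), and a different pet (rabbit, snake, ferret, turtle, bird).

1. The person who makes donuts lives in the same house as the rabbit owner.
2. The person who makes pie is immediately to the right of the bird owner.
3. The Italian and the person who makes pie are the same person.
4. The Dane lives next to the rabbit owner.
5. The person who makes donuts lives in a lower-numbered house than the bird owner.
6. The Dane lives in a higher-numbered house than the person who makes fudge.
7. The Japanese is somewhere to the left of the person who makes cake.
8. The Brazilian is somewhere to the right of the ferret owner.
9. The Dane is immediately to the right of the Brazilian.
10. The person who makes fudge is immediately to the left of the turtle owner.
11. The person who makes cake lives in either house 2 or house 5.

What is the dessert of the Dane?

tarts

House 5's pet must be snake (nothing else left).
House 1 pet: only ferret fits.
The Brazilian is narrowed to house 2 or 3; consider each.
Placing it in house 2 leads to a contradiction, so it's in house 3.
From clue 9, the Dane must be in house 4.
From clue 3, the person who makes pie must be in house 5.
By clue 4, the rabbit owner is in house 3.
The only nationality still possible for house 5 is Italian.
So house 4 gets tarts for dessert.
House 2 pet: only turtle fits.
The only pet still possible for house 4 is bird.
Clue 1: the person who makes donuts is in house 3.
Clue 7 places the Japanese in house 1.
From clue 10, the person who makes fudge must be in house 1.
House 2 nationality: only Norwegian fits.
The only dessert still possible for house 2 is cake.
So: house 1 = Japanese/fudge/ferret, house 2 = Norwegian/cake/turtle, house 3 = Brazilian/donuts/rabbit, house 4 = Dane/tarts/bird, house 5 = Italian/pie/snake.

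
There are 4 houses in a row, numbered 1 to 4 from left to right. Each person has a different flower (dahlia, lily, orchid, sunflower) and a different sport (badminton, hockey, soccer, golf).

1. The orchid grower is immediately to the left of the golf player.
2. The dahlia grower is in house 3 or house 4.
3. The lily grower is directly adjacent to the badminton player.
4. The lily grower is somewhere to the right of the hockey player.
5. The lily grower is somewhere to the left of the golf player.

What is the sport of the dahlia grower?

golf

So house 1 gets sunflower for flower.
That leaves dahlia as the flower for house 4.
The lily grower is narrowed to house 2 or 3; consider each.
Placing it in house 3 leads to a contradiction, so it's in house 2.
By clue 4, the hockey player is in house 1.
House 3 flower: only orchid fits.
So house 2 gets soccer for sport.
That leaves golf as the sport for house 4.
So house 3 gets badminton for sport.
So: house 1 = sunflower/hockey, house 2 = lily/soccer, house 3 = orchid/badminton, house 4 = dahlia/golf.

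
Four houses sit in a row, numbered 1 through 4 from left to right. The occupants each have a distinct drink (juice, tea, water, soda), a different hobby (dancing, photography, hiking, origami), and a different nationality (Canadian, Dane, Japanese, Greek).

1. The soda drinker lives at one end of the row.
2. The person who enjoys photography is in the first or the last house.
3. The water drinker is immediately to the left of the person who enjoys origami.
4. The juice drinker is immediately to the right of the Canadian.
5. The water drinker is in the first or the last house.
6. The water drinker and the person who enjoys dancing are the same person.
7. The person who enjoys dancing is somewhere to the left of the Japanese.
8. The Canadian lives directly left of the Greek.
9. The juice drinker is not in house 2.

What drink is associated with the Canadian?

The water drinker is in house 1 (clue 5).
Clue 6 places the person who enjoys dancing in house 1.
So house 2 gets tea for drink.
House 3's drink must be juice (nothing else left).
House 4's drink must be soda (nothing else left).
House 4's hobby must be photography (nothing else left).
Clue 3 places the person who enjoys origami in house 2.
Clue 4 places the Canadian in house 2.
The Greek is in house 3 (clue 8).
House 3's hobby must be hiking (nothing else left).
The only nationality still possible for house 1 is Dane.
House 4 nationality: only Japanese fits.
So: house 1 = water/dancing/Dane, house 2 = tea/origami/Canadian, house 3 = juice/hiking/Greek, house 4 = soda/photography/Japanese.

tea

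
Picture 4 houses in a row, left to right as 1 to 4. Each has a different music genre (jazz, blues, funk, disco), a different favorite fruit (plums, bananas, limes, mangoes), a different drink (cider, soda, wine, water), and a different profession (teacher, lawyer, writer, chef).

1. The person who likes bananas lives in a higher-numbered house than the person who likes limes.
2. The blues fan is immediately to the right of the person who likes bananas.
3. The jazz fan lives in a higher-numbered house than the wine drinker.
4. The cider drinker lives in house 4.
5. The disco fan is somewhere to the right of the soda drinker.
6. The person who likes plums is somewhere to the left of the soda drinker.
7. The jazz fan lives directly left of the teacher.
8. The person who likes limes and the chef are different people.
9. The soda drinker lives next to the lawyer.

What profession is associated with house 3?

Clue 4 places the cider drinker in house 4.
So house 1 gets funk for music genre.
So house 4 gets mangoes for favorite fruit.
House 2 music genre: only jazz fits.
House 3 favorite fruit: only bananas fits.
Clue 2: the blues fan is in house 4.
Clue 3 places the wine drinker in house 1.
By clue 7, the teacher is in house 3.
The only music genre still possible for house 3 is disco.
From clue 5, the soda drinker must be in house 2.
From clue 6, the person who likes plums must be in house 1.
From clue 9, the lawyer must be in house 1.
House 2's favorite fruit must be limes (nothing else left).
The only drink still possible for house 3 is water.
By clue 8, the chef is in house 4.
House 2's profession must be writer (nothing else left).
So: house 1 = funk/plums/wine/lawyer, house 2 = jazz/limes/soda/writer, house 3 = disco/bananas/water/teacher, house 4 = blues/mangoes/cider/chef.

teacher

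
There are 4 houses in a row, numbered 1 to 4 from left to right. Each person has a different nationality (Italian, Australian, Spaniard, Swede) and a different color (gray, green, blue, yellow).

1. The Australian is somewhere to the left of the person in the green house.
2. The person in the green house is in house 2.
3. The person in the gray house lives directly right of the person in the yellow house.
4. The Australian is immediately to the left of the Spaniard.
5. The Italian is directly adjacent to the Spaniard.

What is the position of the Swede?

4

From clue 2, the person in the green house must be in house 2.
By clue 1, the Australian is in house 1.
Clue 3 places the person in the gray house in house 4.
By clue 3, the person in the yellow house is in house 3.
From clue 4, the Spaniard must be in house 2.
House 4's nationality must be Swede (nothing else left).
The only color still possible for house 1 is blue.
House 3 nationality: only Italian fits.
So: house 1 = Australian/blue, house 2 = Spaniard/green, house 3 = Italian/yellow, house 4 = Swede/gray.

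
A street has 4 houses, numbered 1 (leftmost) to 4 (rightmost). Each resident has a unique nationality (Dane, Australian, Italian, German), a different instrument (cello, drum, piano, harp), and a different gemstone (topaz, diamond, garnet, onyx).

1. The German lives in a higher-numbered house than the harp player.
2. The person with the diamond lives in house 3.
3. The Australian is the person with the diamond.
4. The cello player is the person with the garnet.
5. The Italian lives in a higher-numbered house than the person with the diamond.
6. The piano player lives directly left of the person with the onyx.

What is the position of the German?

Clue 2 places the person with the diamond in house 3.
From clue 3, the Australian must be in house 3.
From clue 5, the Italian must be in house 4.
So house 1 gets Dane for nationality.
The only nationality still possible for house 2 is German.
Clue 1 places the harp player in house 1.
From clue 6, the person with the onyx must be in house 4.
House 3 instrument: only piano fits.
House 1 gemstone: only topaz fits.
House 2 gemstone: only garnet fits.
The cello player is in house 2 (clue 4).
House 4 instrument: only drum fits.
So: house 1 = Dane/harp/topaz, house 2 = German/cello/garnet, house 3 = Australian/piano/diamond, house 4 = Italian/drum/onyx.

2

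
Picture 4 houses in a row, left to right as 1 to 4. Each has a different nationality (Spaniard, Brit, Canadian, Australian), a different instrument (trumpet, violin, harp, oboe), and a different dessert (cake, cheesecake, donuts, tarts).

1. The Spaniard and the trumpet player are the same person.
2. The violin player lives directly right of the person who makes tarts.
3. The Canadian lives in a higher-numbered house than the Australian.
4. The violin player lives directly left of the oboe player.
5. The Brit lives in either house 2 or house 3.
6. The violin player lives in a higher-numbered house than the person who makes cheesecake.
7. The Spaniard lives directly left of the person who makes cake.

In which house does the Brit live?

3

So house 4 gets Canadian for nationality.
The Brit is narrowed to house 2 or 3; consider each.
Placing it in house 2 leads to a contradiction, so it's in house 3.
The only dessert still possible for house 4 is donuts.
So house 3 gets cake for dessert.
By clue 7, the Spaniard is in house 2.
So house 1 gets Australian for nationality.
By clue 1, the trumpet player is in house 2.
That leaves harp as the instrument for house 1.
The only instrument still possible for house 3 is violin.
That leaves oboe as the instrument for house 4.
Clue 2: the person who makes tarts is in house 2.
House 1 dessert: only cheesecake fits.
So: house 1 = Australian/harp/cheesecake, house 2 = Spaniard/trumpet/tarts, house 3 = Brit/violin/cake, house 4 = Canadian/oboe/donuts.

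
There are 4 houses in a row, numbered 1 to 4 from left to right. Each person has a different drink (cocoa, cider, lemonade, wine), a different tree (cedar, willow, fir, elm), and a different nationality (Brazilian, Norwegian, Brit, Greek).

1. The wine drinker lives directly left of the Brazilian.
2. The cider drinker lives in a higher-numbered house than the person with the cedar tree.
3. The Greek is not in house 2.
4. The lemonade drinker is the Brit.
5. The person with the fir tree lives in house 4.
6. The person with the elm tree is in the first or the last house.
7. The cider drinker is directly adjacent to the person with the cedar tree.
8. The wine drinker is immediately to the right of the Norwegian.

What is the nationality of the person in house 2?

Norwegian

The person with the fir tree is in house 4 (clue 5).
House 1's tree must be elm (nothing else left).
The cider drinker is narrowed to house 3 or 4; consider each.
Placing it in house 3 leads to a contradiction, so it's in house 4.
The person with the cedar tree is in house 3 (clue 7).
House 2 tree: only willow fits.
The wine drinker is narrowed to house 2 or 3; consider each.
Placing it in house 2 leads to a contradiction, so it's in house 3.
By clue 1, the Brazilian is in house 4.
Clue 8 places the Norwegian in house 2.
Clue 4 places the lemonade drinker in house 1.
Clue 4: the Brit is in house 1.
House 2 drink: only cocoa fits.
House 3 nationality: only Greek fits.
So: house 1 = lemonade/elm/Brit, house 2 = cocoa/willow/Norwegian, house 3 = wine/cedar/Greek, house 4 = cider/fir/Brazilian.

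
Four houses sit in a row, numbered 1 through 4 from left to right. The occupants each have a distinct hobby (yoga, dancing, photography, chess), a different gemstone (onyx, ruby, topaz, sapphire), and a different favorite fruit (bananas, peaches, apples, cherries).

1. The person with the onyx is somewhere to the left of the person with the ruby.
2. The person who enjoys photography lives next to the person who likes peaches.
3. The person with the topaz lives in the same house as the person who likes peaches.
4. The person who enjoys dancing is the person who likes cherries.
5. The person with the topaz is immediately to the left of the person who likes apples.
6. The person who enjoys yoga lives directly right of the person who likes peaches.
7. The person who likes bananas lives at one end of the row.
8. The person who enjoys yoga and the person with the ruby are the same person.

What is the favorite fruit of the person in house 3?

The person who likes bananas is narrowed to house 1 or 4; consider each.
Placing it in house 4 leads to a contradiction, so it's in house 1.
The person who enjoys yoga is narrowed to house 3 or 4; consider each.
Placing it in house 4 leads to a contradiction, so it's in house 3.
From clue 6, the person who likes peaches must be in house 2.
The person with the ruby is in house 3 (clue 8).
The only gemstone still possible for house 2 is topaz.
House 4 gemstone: only sapphire fits.
From clue 2, the person who enjoys photography must be in house 1.
Clue 4: the person who enjoys dancing is in house 4.
Clue 4: the person who likes cherries is in house 4.
By clue 5, the person who likes apples is in house 3.
House 2's hobby must be chess (nothing else left).
That leaves onyx as the gemstone for house 1.
So: house 1 = photography/onyx/bananas, house 2 = chess/topaz/peaches, house 3 = yoga/ruby/apples, house 4 = dancing/sapphire/cherries.

apples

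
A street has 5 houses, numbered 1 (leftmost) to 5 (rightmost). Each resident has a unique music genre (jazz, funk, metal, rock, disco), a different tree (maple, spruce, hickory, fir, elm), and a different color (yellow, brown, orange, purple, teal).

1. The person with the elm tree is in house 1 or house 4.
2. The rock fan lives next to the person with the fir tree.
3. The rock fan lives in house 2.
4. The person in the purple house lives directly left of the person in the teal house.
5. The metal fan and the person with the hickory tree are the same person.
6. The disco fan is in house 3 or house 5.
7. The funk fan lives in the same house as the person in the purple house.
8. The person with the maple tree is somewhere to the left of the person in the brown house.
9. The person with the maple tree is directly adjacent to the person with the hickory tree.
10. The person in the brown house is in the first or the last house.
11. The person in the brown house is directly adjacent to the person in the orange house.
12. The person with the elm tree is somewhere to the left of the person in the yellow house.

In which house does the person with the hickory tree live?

Clue 3 places the rock fan in house 2.
By clue 10, the person in the brown house is in house 5.
By clue 11, the person in the orange house is in house 4.
The only color still possible for house 1 is purple.
By clue 4, the person in the teal house is in house 2.
From clue 7, the funk fan must be in house 1.
By clue 12, the person with the elm tree is in house 1.
House 3 color: only yellow fits.
House 3 tree: only fir fits.
From clue 9, the person with the maple tree must be in house 4.
Clue 9 places the person with the hickory tree in house 5.
House 2's tree must be spruce (nothing else left).
From clue 5, the metal fan must be in house 5.
So house 3 gets disco for music genre.
That leaves jazz as the music genre for house 4.
So: house 1 = funk/elm/purple, house 2 = rock/spruce/teal, house 3 = disco/fir/yellow, house 4 = jazz/maple/orange, house 5 = metal/hickory/brown.

5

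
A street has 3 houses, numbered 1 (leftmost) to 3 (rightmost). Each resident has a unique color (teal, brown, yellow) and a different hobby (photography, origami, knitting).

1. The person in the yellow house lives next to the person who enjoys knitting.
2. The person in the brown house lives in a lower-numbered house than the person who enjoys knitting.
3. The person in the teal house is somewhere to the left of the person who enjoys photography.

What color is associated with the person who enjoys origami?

House 3's color must be yellow (nothing else left).
House 1's hobby must be origami (nothing else left).
Clue 1: the person who enjoys knitting is in house 2.
From clue 2, the person in the brown house must be in house 1.
House 2's color must be teal (nothing else left).
House 3's hobby must be photography (nothing else left).
So: house 1 = brown/origami, house 2 = teal/knitting, house 3 = yellow/photography.

brown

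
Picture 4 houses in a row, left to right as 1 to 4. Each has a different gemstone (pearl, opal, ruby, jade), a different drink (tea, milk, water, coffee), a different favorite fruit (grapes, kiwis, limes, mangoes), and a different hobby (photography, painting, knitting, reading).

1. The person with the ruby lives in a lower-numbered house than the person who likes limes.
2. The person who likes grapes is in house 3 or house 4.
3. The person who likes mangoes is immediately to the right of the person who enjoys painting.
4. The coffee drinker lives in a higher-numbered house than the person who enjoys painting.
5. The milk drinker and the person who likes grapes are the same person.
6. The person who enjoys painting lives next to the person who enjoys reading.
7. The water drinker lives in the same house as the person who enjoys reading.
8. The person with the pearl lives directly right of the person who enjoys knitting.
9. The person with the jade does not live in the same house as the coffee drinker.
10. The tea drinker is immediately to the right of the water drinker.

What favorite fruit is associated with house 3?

That leaves water as the drink for house 1.
House 1 favorite fruit: only kiwis fits.
From clue 7, the person who enjoys reading must be in house 1.
Clue 10 places the tea drinker in house 2.
That leaves photography as the hobby for house 4.
Clue 6 places the person who enjoys painting in house 2.
The only favorite fruit still possible for house 2 is limes.
House 3's hobby must be knitting (nothing else left).
The person with the ruby is in house 1 (clue 1).
Clue 3 places the person who likes mangoes in house 3.
By clue 8, the person with the pearl is in house 4.
So house 4 gets grapes for favorite fruit.
Clue 5 places the milk drinker in house 4.
So house 3 gets coffee for drink.
By clue 9, the person with the jade is in house 2.
House 3 gemstone: only opal fits.
So: house 1 = ruby/water/kiwis/reading, house 2 = jade/tea/limes/painting, house 3 = opal/coffee/mangoes/knitting, house 4 = pearl/milk/grapes/photography.

mangoes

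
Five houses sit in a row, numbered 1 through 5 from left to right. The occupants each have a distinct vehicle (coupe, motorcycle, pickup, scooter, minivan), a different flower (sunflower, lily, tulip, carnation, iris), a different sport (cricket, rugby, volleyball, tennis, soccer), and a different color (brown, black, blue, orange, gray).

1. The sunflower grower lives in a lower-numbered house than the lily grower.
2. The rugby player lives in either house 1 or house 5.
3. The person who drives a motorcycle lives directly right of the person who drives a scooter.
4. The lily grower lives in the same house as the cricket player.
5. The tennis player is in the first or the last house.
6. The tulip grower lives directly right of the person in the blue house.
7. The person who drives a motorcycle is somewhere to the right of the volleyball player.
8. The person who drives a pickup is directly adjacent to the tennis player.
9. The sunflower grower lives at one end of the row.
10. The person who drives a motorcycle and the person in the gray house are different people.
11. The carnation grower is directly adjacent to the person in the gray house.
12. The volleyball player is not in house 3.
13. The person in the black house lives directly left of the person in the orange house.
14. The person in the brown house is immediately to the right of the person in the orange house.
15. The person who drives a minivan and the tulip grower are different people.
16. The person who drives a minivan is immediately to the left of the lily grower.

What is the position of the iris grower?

Clue 9: the sunflower grower is in house 1.
The person who drives a pickup is narrowed to house 2 or 4; consider each.
Placing it in house 4 leads to a contradiction, so it's in house 2.
From clue 8, the tennis player must be in house 1.
That leaves rugby as the sport for house 5.
House 3 sport: only soccer fits.
The person who drives a minivan is narrowed to house 1 or 3; consider each.
Placing it in house 1 leads to a contradiction, so it's in house 3.
The lily grower is in house 4 (clue 16).
That leaves coupe as the vehicle for house 1.
House 5's vehicle must be motorcycle (nothing else left).
Clue 4 places the cricket player in house 4.
House 4 vehicle: only scooter fits.
So house 2 gets volleyball for sport.
House 5's color must be brown (nothing else left).
By clue 14, the person in the orange house is in house 4.
Clue 6: the tulip grower is in house 2.
The person in the black house is in house 3 (clue 13).
So house 3 gets carnation for flower.
The only flower still possible for house 5 is iris.
House 1's color must be blue (nothing else left).
House 2 color: only gray fits.
So: house 1 = coupe/sunflower/tennis/blue, house 2 = pickup/tulip/volleyball/gray, house 3 = minivan/carnation/soccer/black, house 4 = scooter/lily/cricket/orange, house 5 = motorcycle/iris/rugby/brown.

5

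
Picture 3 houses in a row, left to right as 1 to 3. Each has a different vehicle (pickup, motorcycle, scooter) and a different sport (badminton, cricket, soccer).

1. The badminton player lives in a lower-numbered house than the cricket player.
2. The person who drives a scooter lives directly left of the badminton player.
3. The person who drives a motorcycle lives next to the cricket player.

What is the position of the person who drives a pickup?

By clue 2, the person who drives a scooter is in house 1.
The badminton player is in house 2 (clue 2).
That leaves soccer as the sport for house 1.
The only sport still possible for house 3 is cricket.
Clue 3: the person who drives a motorcycle is in house 2.
So house 3 gets pickup for vehicle.
So: house 1 = scooter/soccer, house 2 = motorcycle/badminton, house 3 = pickup/cricket.

3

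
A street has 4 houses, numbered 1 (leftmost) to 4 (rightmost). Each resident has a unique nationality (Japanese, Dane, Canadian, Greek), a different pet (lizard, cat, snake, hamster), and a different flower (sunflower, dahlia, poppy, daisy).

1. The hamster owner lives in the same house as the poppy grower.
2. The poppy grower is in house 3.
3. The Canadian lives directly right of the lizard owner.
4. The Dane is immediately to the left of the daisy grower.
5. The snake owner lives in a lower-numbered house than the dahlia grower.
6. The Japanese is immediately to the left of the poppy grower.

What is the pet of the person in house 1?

snake

By clue 2, the poppy grower is in house 3.
From clue 6, the Japanese must be in house 2.
House 1's flower must be sunflower (nothing else left).
From clue 1, the hamster owner must be in house 3.
That leaves cat as the pet for house 4.
The Canadian is in house 3 (clue 3).
The only nationality still possible for house 4 is Greek.
House 1 pet: only snake fits.
House 2's pet must be lizard (nothing else left).
By clue 4, the daisy grower is in house 2.
That leaves Dane as the nationality for house 1.
House 4's flower must be dahlia (nothing else left).
So: house 1 = Dane/snake/sunflower, house 2 = Japanese/lizard/daisy, house 3 = Canadian/hamster/poppy, house 4 = Greek/cat/dahlia.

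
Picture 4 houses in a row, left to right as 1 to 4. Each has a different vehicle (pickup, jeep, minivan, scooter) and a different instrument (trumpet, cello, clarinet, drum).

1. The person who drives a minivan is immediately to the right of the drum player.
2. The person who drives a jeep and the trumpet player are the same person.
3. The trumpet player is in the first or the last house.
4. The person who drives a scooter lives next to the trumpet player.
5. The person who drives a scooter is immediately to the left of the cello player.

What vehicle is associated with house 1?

The person who drives a jeep is narrowed to house 1 or 4; consider each.
Placing it in house 4 leads to a contradiction, so it's in house 1.
The trumpet player is in house 1 (clue 2).
The person who drives a scooter is in house 2 (clue 4).
From clue 5, the cello player must be in house 3.
The only instrument still possible for house 2 is drum.
That leaves clarinet as the instrument for house 4.
Clue 1: the person who drives a minivan is in house 3.
So house 4 gets pickup for vehicle.
So: house 1 = jeep/trumpet, house 2 = scooter/drum, house 3 = minivan/cello, house 4 = pickup/clarinet.

jeep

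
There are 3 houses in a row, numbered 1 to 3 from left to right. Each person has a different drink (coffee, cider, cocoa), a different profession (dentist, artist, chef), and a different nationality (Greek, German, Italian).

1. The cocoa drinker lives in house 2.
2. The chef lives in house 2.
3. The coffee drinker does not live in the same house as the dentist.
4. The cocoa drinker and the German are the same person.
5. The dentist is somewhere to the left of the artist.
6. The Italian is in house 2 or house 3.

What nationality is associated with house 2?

German

By clue 1, the cocoa drinker is in house 2.
The chef is in house 2 (clue 2).
From clue 4, the German must be in house 2.
House 1's profession must be dentist (nothing else left).
House 3 profession: only artist fits.
House 1 nationality: only Greek fits.
House 3's nationality must be Italian (nothing else left).
Clue 3 places the coffee drinker in house 3.
House 1 drink: only cider fits.
So: house 1 = cider/dentist/Greek, house 2 = cocoa/chef/German, house 3 = coffee/artist/Italian.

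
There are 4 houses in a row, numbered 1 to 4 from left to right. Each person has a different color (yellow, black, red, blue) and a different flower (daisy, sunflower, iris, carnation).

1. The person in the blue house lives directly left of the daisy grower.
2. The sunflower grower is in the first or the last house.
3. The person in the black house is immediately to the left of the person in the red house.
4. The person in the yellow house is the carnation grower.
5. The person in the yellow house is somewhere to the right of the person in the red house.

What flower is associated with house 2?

The only color still possible for house 4 is yellow.
Clue 4 places the carnation grower in house 4.
House 3 color: only red fits.
House 1's flower must be sunflower (nothing else left).
By clue 3, the person in the black house is in house 2.
House 1's color must be blue (nothing else left).
Clue 1 places the daisy grower in house 2.
So house 3 gets iris for flower.
So: house 1 = blue/sunflower, house 2 = black/daisy, house 3 = red/iris, house 4 = yellow/carnation.

daisy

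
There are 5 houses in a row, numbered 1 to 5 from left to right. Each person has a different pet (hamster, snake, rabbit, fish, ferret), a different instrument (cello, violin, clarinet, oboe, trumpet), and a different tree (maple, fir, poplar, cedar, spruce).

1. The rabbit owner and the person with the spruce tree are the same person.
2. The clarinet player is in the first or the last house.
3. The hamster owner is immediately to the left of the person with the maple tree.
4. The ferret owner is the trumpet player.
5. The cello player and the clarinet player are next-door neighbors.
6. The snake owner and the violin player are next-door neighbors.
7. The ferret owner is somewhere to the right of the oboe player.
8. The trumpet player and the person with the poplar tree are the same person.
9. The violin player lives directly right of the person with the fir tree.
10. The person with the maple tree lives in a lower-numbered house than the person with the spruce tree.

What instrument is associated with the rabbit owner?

The cello player is narrowed to house 2 or 4; consider each.
Placing it in house 4 leads to a contradiction, so it's in house 2.
By clue 5, the clarinet player is in house 1.
The only tree still possible for house 1 is cedar.
The ferret owner is narrowed to house 4 or 5; consider each.
Placing it in house 4 leads to a contradiction, so it's in house 5.
By clue 4, the trumpet player is in house 5.
Clue 8: the person with the poplar tree is in house 5.
That leaves spruce as the tree for house 4.
Clue 1 places the rabbit owner in house 4.
The hamster owner is narrowed to house 1 or 2; consider each.
Placing it in house 2 leads to a contradiction, so it's in house 1.
From clue 3, the person with the maple tree must be in house 2.
The only tree still possible for house 3 is fir.
From clue 9, the violin player must be in house 4.
House 3's instrument must be oboe (nothing else left).
The snake owner is in house 3 (clue 6).
House 2's pet must be fish (nothing else left).
So: house 1 = hamster/clarinet/cedar, house 2 = fish/cello/maple, house 3 = snake/oboe/fir, house 4 = rabbit/violin/spruce, house 5 = ferret/trumpet/poplar.

violin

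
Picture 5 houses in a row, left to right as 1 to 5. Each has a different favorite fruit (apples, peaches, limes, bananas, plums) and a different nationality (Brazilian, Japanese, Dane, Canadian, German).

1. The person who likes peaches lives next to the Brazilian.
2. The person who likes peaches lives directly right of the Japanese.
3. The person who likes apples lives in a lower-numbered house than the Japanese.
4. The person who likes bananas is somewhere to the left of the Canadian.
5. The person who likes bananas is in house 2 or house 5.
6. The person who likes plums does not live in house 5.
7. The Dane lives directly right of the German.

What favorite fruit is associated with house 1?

By clue 5, the person who likes bananas is in house 2.
The only nationality still possible for house 1 is German.
The Dane is in house 2 (clue 7).
The person who likes apples is narrowed to house 1 or 3; consider each.
Placing it in house 3 leads to a contradiction, so it's in house 1.
The person who likes peaches is narrowed to house 4 or 5; consider each.
Placing it in house 5 leads to a contradiction, so it's in house 4.
Clue 2: the Japanese is in house 3.
That leaves plums as the favorite fruit for house 3.
The only favorite fruit still possible for house 5 is limes.
So house 4 gets Canadian for nationality.
The only nationality still possible for house 5 is Brazilian.
So: house 1 = apples/German, house 2 = bananas/Dane, house 3 = plums/Japanese, house 4 = peaches/Canadian, house 5 = limes/Brazilian.

apples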